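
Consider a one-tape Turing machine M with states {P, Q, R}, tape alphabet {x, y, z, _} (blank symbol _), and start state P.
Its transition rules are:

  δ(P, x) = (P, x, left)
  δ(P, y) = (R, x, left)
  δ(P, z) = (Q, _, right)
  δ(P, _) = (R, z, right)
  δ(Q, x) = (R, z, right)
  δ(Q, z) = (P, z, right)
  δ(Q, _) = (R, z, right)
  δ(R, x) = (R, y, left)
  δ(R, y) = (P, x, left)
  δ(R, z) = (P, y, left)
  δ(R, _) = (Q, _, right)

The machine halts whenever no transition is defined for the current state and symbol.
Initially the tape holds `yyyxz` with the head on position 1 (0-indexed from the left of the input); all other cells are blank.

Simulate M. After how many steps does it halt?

35

P | __y[y]yxz   read y → write x, move left, go to R
R | __[y]xyxz   read y → write x, move left, go to P
P | _[_]xxyxz   read _ → write z, move right, go to R
R | _z[x]xyxz   read x → write y, move left, go to R
R | _[z]yxyxz   read z → write y, move left, go to P
P | [_]yyxyxz   read _ → write z, move right, go to R
R | z[y]yxyxz   read y → write x, move left, go to P
P | [z]xyxyxz   read z → write _, move right, go to Q
Q | _[x]yxyxz   read x → write z, move right, go to R
R | _z[y]xyxz   read y → write x, move left, go to P
P | _[z]xxyxz   read z → write _, move right, go to Q
Q | __[x]xyxz   read x → write z, move right, go to R
R | __z[x]yxz   read x → write y, move left, go to R
R | __[z]yyxz   read z → write y, move left, go to P
P | _[_]yyyxz   read _ → write z, move right, go to R
R | _z[y]yyxz   read y → write x, move left, go to P
P | _[z]xyyxz   read z → write _, move right, go to Q
Q | __[x]yyxz   read x → write z, move right, go to R
R | __z[y]yxz   read y → write x, move left, go to P
P | __[z]xyxz   read z → write _, move right, go to Q
Q | ___[x]yxz   read x → write z, move right, go to R
R | ___z[y]xz   read y → write x, move left, go to P
P | ___[z]xxz   read z → write _, move right, go to Q
Q | ____[x]xz   read x → write z, move right, go to R
R | ____z[x]z   read x → write y, move left, go to R
R | ____[z]yz   read z → write y, move left, go to P
P | ___[_]yyz   read _ → write z, move right, go to R
R | ___z[y]yz   read y → write x, move left, go to P
P | ___[z]xyz   read z → write _, move right, go to Q
Q | ____[x]yz   read x → write z, move right, go to R
R | ____z[y]z   read y → write x, move left, go to P
P | ____[z]xz   read z → write _, move right, go to Q
Q | _____[x]z   read x → write z, move right, go to R
R | _____z[z]   read z → write y, move left, go to P
P | _____[z]y   read z → write _, move right, go to Q
Q | ______[y]
M halts after 35 transitions.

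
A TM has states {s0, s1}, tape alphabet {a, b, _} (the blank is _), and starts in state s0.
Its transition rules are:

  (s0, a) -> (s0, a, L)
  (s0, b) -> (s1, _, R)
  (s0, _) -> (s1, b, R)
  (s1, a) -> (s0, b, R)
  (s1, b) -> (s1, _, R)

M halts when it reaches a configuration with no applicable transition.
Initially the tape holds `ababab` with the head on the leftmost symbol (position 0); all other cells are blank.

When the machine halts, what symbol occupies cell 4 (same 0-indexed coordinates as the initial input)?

b

state=s0 head=0 tape=_[a]babab_   (s0,a)→(s0,a,L)
state=s0 head=-1 tape=[_]ababab_   (s0,_)→(s1,b,R)
state=s1 head=0 tape=b[a]babab_   (s1,a)→(s0,b,R)
state=s0 head=1 tape=bb[b]abab_   (s0,b)→(s1,_,R)
state=s1 head=2 tape=bb_[a]bab_   (s1,a)→(s0,b,R)
state=s0 head=3 tape=bb_b[b]ab_   (s0,b)→(s1,_,R)
state=s1 head=4 tape=bb_b_[a]b_   (s1,a)→(s0,b,R)
state=s0 head=5 tape=bb_b_b[b]_   (s0,b)→(s1,_,R)
state=s1 head=6 tape=bb_b_b_[_]
Cell 4 holds b when M halts.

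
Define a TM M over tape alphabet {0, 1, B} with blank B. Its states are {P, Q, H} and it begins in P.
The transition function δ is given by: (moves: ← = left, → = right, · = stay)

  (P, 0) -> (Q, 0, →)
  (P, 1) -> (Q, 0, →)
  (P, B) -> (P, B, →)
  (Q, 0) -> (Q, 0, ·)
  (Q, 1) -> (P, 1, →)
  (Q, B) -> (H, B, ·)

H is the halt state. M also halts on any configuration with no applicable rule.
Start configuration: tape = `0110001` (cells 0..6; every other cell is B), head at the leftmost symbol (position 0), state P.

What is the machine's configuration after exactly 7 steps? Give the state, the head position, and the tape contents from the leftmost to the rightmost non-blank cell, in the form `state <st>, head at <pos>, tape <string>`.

state Q, head at 3, tape 0100001

state=P head=0 tape=[0]110001   (P,0)→(Q,0,→)
state=Q head=1 tape=0[1]10001   (Q,1)→(P,1,→)
state=P head=2 tape=01[1]0001   (P,1)→(Q,0,→)
state=Q head=3 tape=010[0]001   (Q,0)→(Q,0,·)
state=Q head=3 tape=010[0]001   (Q,0)→(Q,0,·)
state=Q head=3 tape=010[0]001   (Q,0)→(Q,0,·)
state=Q head=3 tape=010[0]001   (Q,0)→(Q,0,·)
state=Q head=3 tape=010[0]001
After 7 steps: state Q, head at 3, tape 0100001.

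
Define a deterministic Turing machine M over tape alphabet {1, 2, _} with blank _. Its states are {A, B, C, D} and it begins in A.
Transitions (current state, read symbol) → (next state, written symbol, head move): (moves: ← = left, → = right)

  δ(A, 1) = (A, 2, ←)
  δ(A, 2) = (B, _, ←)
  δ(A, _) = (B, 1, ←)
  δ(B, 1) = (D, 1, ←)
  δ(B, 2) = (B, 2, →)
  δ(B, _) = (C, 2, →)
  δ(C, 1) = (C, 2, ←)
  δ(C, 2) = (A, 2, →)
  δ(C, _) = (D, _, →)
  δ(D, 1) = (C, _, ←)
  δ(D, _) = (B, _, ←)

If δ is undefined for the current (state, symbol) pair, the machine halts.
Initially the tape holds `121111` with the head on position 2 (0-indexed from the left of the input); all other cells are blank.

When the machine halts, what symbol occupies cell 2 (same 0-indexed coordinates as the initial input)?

2

A | __12[1]111   read 1 → write 2, move ←, go to A
A | __1[2]2111   read 2 → write _, move ←, go to B
B | __[1]_2111   read 1 → write 1, move ←, go to D
D | _[_]1_2111   read _ → write _, move ←, go to B
B | [_]_1_2111   read _ → write 2, move →, go to C
C | 2[_]1_2111   read _ → write _, move →, go to D
D | 2_[1]_2111   read 1 → write _, move ←, go to C
C | 2[_]__2111   read _ → write _, move →, go to D
D | 2_[_]_2111   read _ → write _, move ←, go to B
B | 2[_]__2111   read _ → write 2, move →, go to C
C | 22[_]_2111   read _ → write _, move →, go to D
D | 22_[_]2111   read _ → write _, move ←, go to B
B | 22[_]_2111   read _ → write 2, move →, go to C
C | 222[_]2111   read _ → write _, move →, go to D
D | 222_[2]111
Cell 2 holds 2 when M halts.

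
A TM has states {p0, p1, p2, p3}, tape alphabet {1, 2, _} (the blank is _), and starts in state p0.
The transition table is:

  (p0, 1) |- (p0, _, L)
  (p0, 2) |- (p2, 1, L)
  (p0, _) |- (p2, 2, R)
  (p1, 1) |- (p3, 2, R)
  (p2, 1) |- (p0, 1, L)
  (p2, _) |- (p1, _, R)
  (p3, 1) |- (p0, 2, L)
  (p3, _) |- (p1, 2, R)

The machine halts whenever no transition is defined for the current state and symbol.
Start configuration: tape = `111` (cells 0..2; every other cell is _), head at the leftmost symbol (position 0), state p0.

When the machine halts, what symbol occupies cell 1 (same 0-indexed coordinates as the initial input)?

state=p0 head=0 tape=_[1]11   (p0,1)→(p0,_,L)
state=p0 head=-1 tape=[_]_11   (p0,_)→(p2,2,R)
state=p2 head=0 tape=2[_]11   (p2,_)→(p1,_,R)
state=p1 head=1 tape=2_[1]1   (p1,1)→(p3,2,R)
state=p3 head=2 tape=2_2[1]   (p3,1)→(p0,2,L)
state=p0 head=1 tape=2_[2]2   (p0,2)→(p2,1,L)
state=p2 head=0 tape=2[_]12   (p2,_)→(p1,_,R)
state=p1 head=1 tape=2_[1]2   (p1,1)→(p3,2,R)
state=p3 head=2 tape=2_2[2]
Cell 1 holds 2 when M halts.

2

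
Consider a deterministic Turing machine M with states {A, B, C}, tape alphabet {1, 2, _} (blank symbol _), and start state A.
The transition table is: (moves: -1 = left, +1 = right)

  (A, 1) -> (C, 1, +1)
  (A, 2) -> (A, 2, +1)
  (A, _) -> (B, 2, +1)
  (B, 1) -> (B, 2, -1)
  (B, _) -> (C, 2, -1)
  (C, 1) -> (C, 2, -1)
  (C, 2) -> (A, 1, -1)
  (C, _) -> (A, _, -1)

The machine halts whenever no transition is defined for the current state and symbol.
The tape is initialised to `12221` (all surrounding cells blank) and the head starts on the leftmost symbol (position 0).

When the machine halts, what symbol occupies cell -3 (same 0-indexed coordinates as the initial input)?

2

A | ___[1]2221   read 1 → write 1, move +1, go to C
C | ___1[2]221   read 2 → write 1, move -1, go to A
A | ___[1]1221   read 1 → write 1, move +1, go to C
C | ___1[1]221   read 1 → write 2, move -1, go to C
C | ___[1]2221   read 1 → write 2, move -1, go to C
C | __[_]22221   read _ → write _, move -1, go to A
A | _[_]_22221   read _ → write 2, move +1, go to B
B | _2[_]22221   read _ → write 2, move -1, go to C
C | _[2]222221   read 2 → write 1, move -1, go to A
A | [_]1222221   read _ → write 2, move +1, go to B
B | 2[1]222221   read 1 → write 2, move -1, go to B
B | [2]2222221
Cell -3 holds 2 when M halts.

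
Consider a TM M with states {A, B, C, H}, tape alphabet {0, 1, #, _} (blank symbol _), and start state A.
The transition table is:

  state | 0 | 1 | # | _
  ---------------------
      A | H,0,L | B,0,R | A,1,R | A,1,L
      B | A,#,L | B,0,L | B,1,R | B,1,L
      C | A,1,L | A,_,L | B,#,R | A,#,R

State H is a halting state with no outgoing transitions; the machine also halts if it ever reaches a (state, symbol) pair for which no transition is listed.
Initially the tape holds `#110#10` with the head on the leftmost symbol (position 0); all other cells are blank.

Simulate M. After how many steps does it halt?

18

state=A head=0 tape=[#]110#10   (A,#)→(A,1,R)
state=A head=1 tape=1[1]10#10   (A,1)→(B,0,R)
state=B head=2 tape=10[1]0#10   (B,1)→(B,0,L)
state=B head=1 tape=1[0]00#10   (B,0)→(A,#,L)
state=A head=0 tape=[1]#00#10   (A,1)→(B,0,R)
state=B head=1 tape=0[#]00#10   (B,#)→(B,1,R)
state=B head=2 tape=01[0]0#10   (B,0)→(A,#,L)
state=A head=1 tape=0[1]#0#10   (A,1)→(B,0,R)
state=B head=2 tape=00[#]0#10   (B,#)→(B,1,R)
state=B head=3 tape=001[0]#10   (B,0)→(A,#,L)
state=A head=2 tape=00[1]##10   (A,1)→(B,0,R)
state=B head=3 tape=000[#]#10   (B,#)→(B,1,R)
state=B head=4 tape=0001[#]10   (B,#)→(B,1,R)
state=B head=5 tape=00011[1]0   (B,1)→(B,0,L)
state=B head=4 tape=0001[1]00   (B,1)→(B,0,L)
state=B head=3 tape=000[1]000   (B,1)→(B,0,L)
state=B head=2 tape=00[0]0000   (B,0)→(A,#,L)
state=A head=1 tape=0[0]#0000   (A,0)→(H,0,L)
state=H head=0 tape=[0]0#0000
M halts after 18 transitions.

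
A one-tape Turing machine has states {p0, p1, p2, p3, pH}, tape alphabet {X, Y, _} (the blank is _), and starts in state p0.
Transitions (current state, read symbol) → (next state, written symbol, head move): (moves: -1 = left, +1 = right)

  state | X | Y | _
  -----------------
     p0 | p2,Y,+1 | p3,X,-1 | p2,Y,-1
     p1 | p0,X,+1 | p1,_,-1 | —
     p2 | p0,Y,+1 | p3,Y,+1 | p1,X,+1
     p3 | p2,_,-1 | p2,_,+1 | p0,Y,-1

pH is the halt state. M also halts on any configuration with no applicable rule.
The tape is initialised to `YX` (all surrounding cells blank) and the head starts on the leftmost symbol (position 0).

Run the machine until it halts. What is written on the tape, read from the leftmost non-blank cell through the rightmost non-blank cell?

YYY_X

state=p0 head=0 tape=___[Y]X___   (p0,Y)→(p3,X,-1)
state=p3 head=-1 tape=__[_]XX___   (p3,_)→(p0,Y,-1)
state=p0 head=-2 tape=_[_]YXX___   (p0,_)→(p2,Y,-1)
state=p2 head=-3 tape=[_]YYXX___   (p2,_)→(p1,X,+1)
state=p1 head=-2 tape=X[Y]YXX___   (p1,Y)→(p1,_,-1)
state=p1 head=-3 tape=[X]_YXX___   (p1,X)→(p0,X,+1)
state=p0 head=-2 tape=X[_]YXX___   (p0,_)→(p2,Y,-1)
state=p2 head=-3 tape=[X]YYXX___   (p2,X)→(p0,Y,+1)
state=p0 head=-2 tape=Y[Y]YXX___   (p0,Y)→(p3,X,-1)
state=p3 head=-3 tape=[Y]XYXX___   (p3,Y)→(p2,_,+1)
state=p2 head=-2 tape=_[X]YXX___   (p2,X)→(p0,Y,+1)
state=p0 head=-1 tape=_Y[Y]XX___   (p0,Y)→(p3,X,-1)
state=p3 head=-2 tape=_[Y]XXX___   (p3,Y)→(p2,_,+1)
state=p2 head=-1 tape=__[X]XX___   (p2,X)→(p0,Y,+1)
state=p0 head=0 tape=__Y[X]X___   (p0,X)→(p2,Y,+1)
state=p2 head=1 tape=__YY[X]___   (p2,X)→(p0,Y,+1)
state=p0 head=2 tape=__YYY[_]__   (p0,_)→(p2,Y,-1)
state=p2 head=1 tape=__YY[Y]Y__   (p2,Y)→(p3,Y,+1)
state=p3 head=2 tape=__YYY[Y]__   (p3,Y)→(p2,_,+1)
state=p2 head=3 tape=__YYY_[_]_   (p2,_)→(p1,X,+1)
state=p1 head=4 tape=__YYY_X[_]
The non-blank tape span at halt is YYY_X.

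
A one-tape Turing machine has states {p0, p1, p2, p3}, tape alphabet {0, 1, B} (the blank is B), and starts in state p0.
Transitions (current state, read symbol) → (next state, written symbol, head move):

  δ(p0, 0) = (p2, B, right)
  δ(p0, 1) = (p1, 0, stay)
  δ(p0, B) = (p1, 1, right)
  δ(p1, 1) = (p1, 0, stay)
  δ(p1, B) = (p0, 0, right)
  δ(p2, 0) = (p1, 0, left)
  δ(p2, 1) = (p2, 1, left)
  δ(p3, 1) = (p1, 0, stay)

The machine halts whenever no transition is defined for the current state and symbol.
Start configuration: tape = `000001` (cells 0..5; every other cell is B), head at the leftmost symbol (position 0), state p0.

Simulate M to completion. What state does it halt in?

p2

state=p0 head=0 tape=[0]00001   (p0,0)→(p2,B,right)
state=p2 head=1 tape=B[0]0001   (p2,0)→(p1,0,left)
state=p1 head=0 tape=[B]00001   (p1,B)→(p0,0,right)
state=p0 head=1 tape=0[0]0001   (p0,0)→(p2,B,right)
state=p2 head=2 tape=0B[0]001   (p2,0)→(p1,0,left)
state=p1 head=1 tape=0[B]0001   (p1,B)→(p0,0,right)
state=p0 head=2 tape=00[0]001   (p0,0)→(p2,B,right)
state=p2 head=3 tape=00B[0]01   (p2,0)→(p1,0,left)
state=p1 head=2 tape=00[B]001   (p1,B)→(p0,0,right)
state=p0 head=3 tape=000[0]01   (p0,0)→(p2,B,right)
state=p2 head=4 tape=000B[0]1   (p2,0)→(p1,0,left)
state=p1 head=3 tape=000[B]01   (p1,B)→(p0,0,right)
state=p0 head=4 tape=0000[0]1   (p0,0)→(p2,B,right)
state=p2 head=5 tape=0000B[1]   (p2,1)→(p2,1,left)
state=p2 head=4 tape=0000[B]1
No transition is defined for (p2, B); M halts in state p2.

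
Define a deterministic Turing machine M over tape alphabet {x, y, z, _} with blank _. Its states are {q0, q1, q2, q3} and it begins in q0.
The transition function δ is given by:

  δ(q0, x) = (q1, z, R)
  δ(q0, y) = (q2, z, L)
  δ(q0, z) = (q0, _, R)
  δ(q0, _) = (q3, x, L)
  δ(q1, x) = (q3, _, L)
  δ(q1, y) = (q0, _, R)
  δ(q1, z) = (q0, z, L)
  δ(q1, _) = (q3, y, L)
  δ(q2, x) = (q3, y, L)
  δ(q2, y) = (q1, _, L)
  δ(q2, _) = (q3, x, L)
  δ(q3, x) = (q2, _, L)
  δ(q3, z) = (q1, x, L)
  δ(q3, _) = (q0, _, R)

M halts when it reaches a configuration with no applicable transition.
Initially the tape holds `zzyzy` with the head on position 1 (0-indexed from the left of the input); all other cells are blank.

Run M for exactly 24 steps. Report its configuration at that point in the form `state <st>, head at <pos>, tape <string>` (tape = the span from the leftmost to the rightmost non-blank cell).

state=q0 head=1 tape=___z[z]yzy   (q0,z)→(q0,_,R)
state=q0 head=2 tape=___z_[y]zy   (q0,y)→(q2,z,L)
state=q2 head=1 tape=___z[_]zzy   (q2,_)→(q3,x,L)
state=q3 head=0 tape=___[z]xzzy   (q3,z)→(q1,x,L)
state=q1 head=-1 tape=__[_]xxzzy   (q1,_)→(q3,y,L)
state=q3 head=-2 tape=_[_]yxxzzy   (q3,_)→(q0,_,R)
state=q0 head=-1 tape=__[y]xxzzy   (q0,y)→(q2,z,L)
state=q2 head=-2 tape=_[_]zxxzzy   (q2,_)→(q3,x,L)
state=q3 head=-3 tape=[_]xzxxzzy   (q3,_)→(q0,_,R)
state=q0 head=-2 tape=_[x]zxxzzy   (q0,x)→(q1,z,R)
state=q1 head=-1 tape=_z[z]xxzzy   (q1,z)→(q0,z,L)
state=q0 head=-2 tape=_[z]zxxzzy   (q0,z)→(q0,_,R)
state=q0 head=-1 tape=__[z]xxzzy   (q0,z)→(q0,_,R)
state=q0 head=0 tape=___[x]xzzy   (q0,x)→(q1,z,R)
state=q1 head=1 tape=___z[x]zzy   (q1,x)→(q3,_,L)
state=q3 head=0 tape=___[z]_zzy   (q3,z)→(q1,x,L)
state=q1 head=-1 tape=__[_]x_zzy   (q1,_)→(q3,y,L)
state=q3 head=-2 tape=_[_]yx_zzy   (q3,_)→(q0,_,R)
state=q0 head=-1 tape=__[y]x_zzy   (q0,y)→(q2,z,L)
state=q2 head=-2 tape=_[_]zx_zzy   (q2,_)→(q3,x,L)
state=q3 head=-3 tape=[_]xzx_zzy   (q3,_)→(q0,_,R)
state=q0 head=-2 tape=_[x]zx_zzy   (q0,x)→(q1,z,R)
state=q1 head=-1 tape=_z[z]x_zzy   (q1,z)→(q0,z,L)
state=q0 head=-2 tape=_[z]zx_zzy   (q0,z)→(q0,_,R)
state=q0 head=-1 tape=__[z]x_zzy
After 24 steps: state q0, head at -1, tape zx_zzy.

state q0, head at -1, tape zx_zzy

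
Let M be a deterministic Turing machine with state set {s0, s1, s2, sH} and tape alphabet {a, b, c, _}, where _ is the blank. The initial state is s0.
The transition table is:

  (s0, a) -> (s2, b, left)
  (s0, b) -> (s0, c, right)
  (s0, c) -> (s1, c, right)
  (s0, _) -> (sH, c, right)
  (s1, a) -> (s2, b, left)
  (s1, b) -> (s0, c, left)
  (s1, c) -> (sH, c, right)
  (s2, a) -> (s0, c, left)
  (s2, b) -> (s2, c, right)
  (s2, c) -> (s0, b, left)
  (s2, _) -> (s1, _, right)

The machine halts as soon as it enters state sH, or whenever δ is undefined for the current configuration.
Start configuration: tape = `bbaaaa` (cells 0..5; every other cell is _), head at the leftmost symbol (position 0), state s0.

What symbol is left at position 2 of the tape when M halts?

b

state=s0 head=0 tape=[b]baaaa   (s0,b)→(s0,c,right)
state=s0 head=1 tape=c[b]aaaa   (s0,b)→(s0,c,right)
state=s0 head=2 tape=cc[a]aaa   (s0,a)→(s2,b,left)
state=s2 head=1 tape=c[c]baaa   (s2,c)→(s0,b,left)
state=s0 head=0 tape=[c]bbaaa   (s0,c)→(s1,c,right)
state=s1 head=1 tape=c[b]baaa   (s1,b)→(s0,c,left)
state=s0 head=0 tape=[c]cbaaa   (s0,c)→(s1,c,right)
state=s1 head=1 tape=c[c]baaa   (s1,c)→(sH,c,right)
state=sH head=2 tape=cc[b]aaa
Cell 2 holds b when M halts.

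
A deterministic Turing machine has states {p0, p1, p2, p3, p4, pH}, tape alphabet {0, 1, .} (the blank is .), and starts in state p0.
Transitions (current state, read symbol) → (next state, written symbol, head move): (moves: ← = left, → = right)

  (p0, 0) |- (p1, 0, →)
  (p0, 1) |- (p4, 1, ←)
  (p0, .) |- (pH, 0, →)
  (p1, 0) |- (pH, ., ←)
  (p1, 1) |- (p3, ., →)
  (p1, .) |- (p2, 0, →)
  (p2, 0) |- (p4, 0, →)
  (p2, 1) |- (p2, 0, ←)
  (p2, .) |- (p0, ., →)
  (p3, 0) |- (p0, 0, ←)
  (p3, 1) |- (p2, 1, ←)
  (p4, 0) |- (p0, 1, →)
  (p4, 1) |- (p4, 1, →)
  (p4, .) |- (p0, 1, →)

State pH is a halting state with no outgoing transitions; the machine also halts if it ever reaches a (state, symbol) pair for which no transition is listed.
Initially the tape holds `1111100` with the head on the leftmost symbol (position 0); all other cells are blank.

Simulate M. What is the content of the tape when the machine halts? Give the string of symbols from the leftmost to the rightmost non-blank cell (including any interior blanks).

state=p0 head=0 tape=.[1]111100....   (p0,1)→(p4,1,←)
state=p4 head=-1 tape=[.]1111100....   (p4,.)→(p0,1,→)
state=p0 head=0 tape=1[1]111100....   (p0,1)→(p4,1,←)
state=p4 head=-1 tape=[1]1111100....   (p4,1)→(p4,1,→)
state=p4 head=0 tape=1[1]111100....   (p4,1)→(p4,1,→)
state=p4 head=1 tape=11[1]11100....   (p4,1)→(p4,1,→)
state=p4 head=2 tape=111[1]1100....   (p4,1)→(p4,1,→)
state=p4 head=3 tape=1111[1]100....   (p4,1)→(p4,1,→)
state=p4 head=4 tape=11111[1]00....   (p4,1)→(p4,1,→)
state=p4 head=5 tape=111111[0]0....   (p4,0)→(p0,1,→)
state=p0 head=6 tape=1111111[0]....   (p0,0)→(p1,0,→)
state=p1 head=7 tape=11111110[.]...   (p1,.)→(p2,0,→)
state=p2 head=8 tape=111111100[.]..   (p2,.)→(p0,.,→)
state=p0 head=9 tape=111111100.[.].   (p0,.)→(pH,0,→)
state=pH head=10 tape=111111100.0[.]
The non-blank tape span at halt is 111111100.0.

111111100.0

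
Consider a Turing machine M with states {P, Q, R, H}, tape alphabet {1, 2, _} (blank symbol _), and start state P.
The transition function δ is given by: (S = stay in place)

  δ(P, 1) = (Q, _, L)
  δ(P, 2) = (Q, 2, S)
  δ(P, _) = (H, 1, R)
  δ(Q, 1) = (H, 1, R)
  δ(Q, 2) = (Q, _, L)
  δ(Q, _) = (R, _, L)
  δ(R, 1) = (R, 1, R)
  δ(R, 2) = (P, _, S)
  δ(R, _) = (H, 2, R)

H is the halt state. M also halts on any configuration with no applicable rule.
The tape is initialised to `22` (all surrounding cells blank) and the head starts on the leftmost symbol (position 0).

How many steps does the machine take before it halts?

state=P head=0 tape=__[2]2   (P,2)→(Q,2,S)
state=Q head=0 tape=__[2]2   (Q,2)→(Q,_,L)
state=Q head=-1 tape=_[_]_2   (Q,_)→(R,_,L)
state=R head=-2 tape=[_]__2   (R,_)→(H,2,R)
state=H head=-1 tape=2[_]_2
M halts after 4 transitions.

4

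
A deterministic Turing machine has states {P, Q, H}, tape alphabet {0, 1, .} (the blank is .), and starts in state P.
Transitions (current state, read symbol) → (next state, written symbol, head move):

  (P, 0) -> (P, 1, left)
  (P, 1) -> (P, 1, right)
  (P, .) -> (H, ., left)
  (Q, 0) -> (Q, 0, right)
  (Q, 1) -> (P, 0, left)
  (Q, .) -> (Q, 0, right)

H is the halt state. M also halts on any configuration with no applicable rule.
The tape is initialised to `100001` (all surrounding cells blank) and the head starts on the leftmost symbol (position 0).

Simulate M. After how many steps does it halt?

15

state=P head=0 tape=[1]00001.   (P,1)→(P,1,right)
state=P head=1 tape=1[0]0001.   (P,0)→(P,1,left)
state=P head=0 tape=[1]10001.   (P,1)→(P,1,right)
state=P head=1 tape=1[1]0001.   (P,1)→(P,1,right)
state=P head=2 tape=11[0]001.   (P,0)→(P,1,left)
state=P head=1 tape=1[1]1001.   (P,1)→(P,1,right)
state=P head=2 tape=11[1]001.   (P,1)→(P,1,right)
state=P head=3 tape=111[0]01.   (P,0)→(P,1,left)
state=P head=2 tape=11[1]101.   (P,1)→(P,1,right)
state=P head=3 tape=111[1]01.   (P,1)→(P,1,right)
state=P head=4 tape=1111[0]1.   (P,0)→(P,1,left)
state=P head=3 tape=111[1]11.   (P,1)→(P,1,right)
state=P head=4 tape=1111[1]1.   (P,1)→(P,1,right)
state=P head=5 tape=11111[1].   (P,1)→(P,1,right)
state=P head=6 tape=111111[.]   (P,.)→(H,.,left)
state=H head=5 tape=11111[1].
M halts after 15 transitions.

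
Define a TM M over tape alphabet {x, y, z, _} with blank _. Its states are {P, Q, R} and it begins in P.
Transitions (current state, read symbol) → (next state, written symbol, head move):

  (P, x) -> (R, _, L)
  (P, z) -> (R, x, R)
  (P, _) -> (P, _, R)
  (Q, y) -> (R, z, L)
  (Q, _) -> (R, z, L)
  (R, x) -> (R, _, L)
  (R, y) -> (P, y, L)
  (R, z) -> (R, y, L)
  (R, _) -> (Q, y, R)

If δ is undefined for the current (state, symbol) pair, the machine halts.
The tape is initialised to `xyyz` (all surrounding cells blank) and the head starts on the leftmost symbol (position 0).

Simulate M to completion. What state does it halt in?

state=P head=0 tape=__[x]yyz   (P,x)→(R,_,L)
state=R head=-1 tape=_[_]_yyz   (R,_)→(Q,y,R)
state=Q head=0 tape=_y[_]yyz   (Q,_)→(R,z,L)
state=R head=-1 tape=_[y]zyyz   (R,y)→(P,y,L)
state=P head=-2 tape=[_]yzyyz   (P,_)→(P,_,R)
state=P head=-1 tape=_[y]zyyz
No transition is defined for (P, y); M halts in state P.

P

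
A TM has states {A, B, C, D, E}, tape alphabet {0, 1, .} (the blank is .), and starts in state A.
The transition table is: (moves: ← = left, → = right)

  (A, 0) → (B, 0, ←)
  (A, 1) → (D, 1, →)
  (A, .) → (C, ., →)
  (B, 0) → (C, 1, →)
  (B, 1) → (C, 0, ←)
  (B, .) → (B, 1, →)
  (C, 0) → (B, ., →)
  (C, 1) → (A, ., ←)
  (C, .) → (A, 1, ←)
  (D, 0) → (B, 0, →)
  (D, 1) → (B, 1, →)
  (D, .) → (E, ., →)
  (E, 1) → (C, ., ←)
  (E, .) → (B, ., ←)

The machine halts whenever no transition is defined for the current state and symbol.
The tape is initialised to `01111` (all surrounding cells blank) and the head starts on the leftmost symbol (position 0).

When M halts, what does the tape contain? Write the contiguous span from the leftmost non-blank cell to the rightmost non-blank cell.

111.01

A | .[0]1111   read 0 → write 0, move ←, go to B
B | [.]01111   read . → write 1, move →, go to B
B | 1[0]1111   read 0 → write 1, move →, go to C
C | 11[1]111   read 1 → write ., move ←, go to A
A | 1[1].111   read 1 → write 1, move →, go to D
D | 11[.]111   read . → write ., move →, go to E
E | 11.[1]11   read 1 → write ., move ←, go to C
C | 11[.].11   read . → write 1, move ←, go to A
A | 1[1]1.11   read 1 → write 1, move →, go to D
D | 11[1].11   read 1 → write 1, move →, go to B
B | 111[.]11   read . → write 1, move →, go to B
B | 1111[1]1   read 1 → write 0, move ←, go to C
C | 111[1]01   read 1 → write ., move ←, go to A
A | 11[1].01   read 1 → write 1, move →, go to D
D | 111[.]01   read . → write ., move →, go to E
E | 111.[0]1
The non-blank tape span at halt is 111.01.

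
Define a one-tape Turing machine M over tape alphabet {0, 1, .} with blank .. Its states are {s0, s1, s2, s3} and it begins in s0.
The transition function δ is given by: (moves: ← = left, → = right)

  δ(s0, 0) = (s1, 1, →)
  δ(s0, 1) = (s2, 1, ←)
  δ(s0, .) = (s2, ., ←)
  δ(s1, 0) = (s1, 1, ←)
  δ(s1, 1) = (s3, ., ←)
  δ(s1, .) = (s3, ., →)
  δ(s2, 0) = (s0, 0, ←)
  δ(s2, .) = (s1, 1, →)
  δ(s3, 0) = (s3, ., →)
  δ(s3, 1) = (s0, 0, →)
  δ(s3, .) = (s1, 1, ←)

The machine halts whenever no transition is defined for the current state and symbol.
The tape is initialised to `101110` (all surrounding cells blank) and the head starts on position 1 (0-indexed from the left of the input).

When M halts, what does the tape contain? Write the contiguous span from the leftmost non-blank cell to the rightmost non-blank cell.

state=s0 head=1 tape=...1[0]1110   (s0,0)→(s1,1,→)
state=s1 head=2 tape=...11[1]110   (s1,1)→(s3,.,←)
state=s3 head=1 tape=...1[1].110   (s3,1)→(s0,0,→)
state=s0 head=2 tape=...10[.]110   (s0,.)→(s2,.,←)
state=s2 head=1 tape=...1[0].110   (s2,0)→(s0,0,←)
state=s0 head=0 tape=...[1]0.110   (s0,1)→(s2,1,←)
state=s2 head=-1 tape=..[.]10.110   (s2,.)→(s1,1,→)
state=s1 head=0 tape=..1[1]0.110   (s1,1)→(s3,.,←)
state=s3 head=-1 tape=..[1].0.110   (s3,1)→(s0,0,→)
state=s0 head=0 tape=..0[.]0.110   (s0,.)→(s2,.,←)
state=s2 head=-1 tape=..[0].0.110   (s2,0)→(s0,0,←)
state=s0 head=-2 tape=.[.]0.0.110   (s0,.)→(s2,.,←)
state=s2 head=-3 tape=[.].0.0.110   (s2,.)→(s1,1,→)
state=s1 head=-2 tape=1[.]0.0.110   (s1,.)→(s3,.,→)
state=s3 head=-1 tape=1.[0].0.110   (s3,0)→(s3,.,→)
state=s3 head=0 tape=1..[.]0.110   (s3,.)→(s1,1,←)
state=s1 head=-1 tape=1.[.]10.110   (s1,.)→(s3,.,→)
state=s3 head=0 tape=1..[1]0.110   (s3,1)→(s0,0,→)
state=s0 head=1 tape=1..0[0].110   (s0,0)→(s1,1,→)
state=s1 head=2 tape=1..01[.]110   (s1,.)→(s3,.,→)
state=s3 head=3 tape=1..01.[1]10   (s3,1)→(s0,0,→)
state=s0 head=4 tape=1..01.0[1]0   (s0,1)→(s2,1,←)
state=s2 head=3 tape=1..01.[0]10   (s2,0)→(s0,0,←)
state=s0 head=2 tape=1..01[.]010   (s0,.)→(s2,.,←)
state=s2 head=1 tape=1..0[1].010
The non-blank tape span at halt is 1..01.010.

1..01.010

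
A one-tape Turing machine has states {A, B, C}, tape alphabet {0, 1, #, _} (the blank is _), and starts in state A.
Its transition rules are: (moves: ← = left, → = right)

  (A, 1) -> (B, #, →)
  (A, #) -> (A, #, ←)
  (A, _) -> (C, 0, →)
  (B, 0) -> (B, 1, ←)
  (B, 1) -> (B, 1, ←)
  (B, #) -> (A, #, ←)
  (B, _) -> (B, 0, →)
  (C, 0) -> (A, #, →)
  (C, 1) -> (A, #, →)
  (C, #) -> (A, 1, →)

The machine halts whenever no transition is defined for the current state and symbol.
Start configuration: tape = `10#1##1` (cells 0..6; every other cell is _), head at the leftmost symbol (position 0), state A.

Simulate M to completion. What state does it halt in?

A

state=A head=0 tape=_[1]0#1##1   (A,1)→(B,#,→)
state=B head=1 tape=_#[0]#1##1   (B,0)→(B,1,←)
state=B head=0 tape=_[#]1#1##1   (B,#)→(A,#,←)
state=A head=-1 tape=[_]#1#1##1   (A,_)→(C,0,→)
state=C head=0 tape=0[#]1#1##1   (C,#)→(A,1,→)
state=A head=1 tape=01[1]#1##1   (A,1)→(B,#,→)
state=B head=2 tape=01#[#]1##1   (B,#)→(A,#,←)
state=A head=1 tape=01[#]#1##1   (A,#)→(A,#,←)
state=A head=0 tape=0[1]##1##1   (A,1)→(B,#,→)
state=B head=1 tape=0#[#]#1##1   (B,#)→(A,#,←)
state=A head=0 tape=0[#]##1##1   (A,#)→(A,#,←)
state=A head=-1 tape=[0]###1##1
No transition is defined for (A, 0); M halts in state A.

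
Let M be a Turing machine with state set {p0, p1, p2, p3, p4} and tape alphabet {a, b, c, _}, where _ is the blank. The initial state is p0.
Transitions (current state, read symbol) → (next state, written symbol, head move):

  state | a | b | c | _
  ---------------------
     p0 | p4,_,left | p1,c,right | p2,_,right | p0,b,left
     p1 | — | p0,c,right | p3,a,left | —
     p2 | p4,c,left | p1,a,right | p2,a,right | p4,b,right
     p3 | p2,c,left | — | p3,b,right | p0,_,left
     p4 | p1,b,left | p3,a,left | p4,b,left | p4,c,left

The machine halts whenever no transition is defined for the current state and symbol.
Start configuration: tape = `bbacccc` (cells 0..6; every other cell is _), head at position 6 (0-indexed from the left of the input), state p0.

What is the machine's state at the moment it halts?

state=p0 head=6 tape=bbaccc[c]__   (p0,c)→(p2,_,right)
state=p2 head=7 tape=bbaccc_[_]_   (p2,_)→(p4,b,right)
state=p4 head=8 tape=bbaccc_b[_]   (p4,_)→(p4,c,left)
state=p4 head=7 tape=bbaccc_[b]c   (p4,b)→(p3,a,left)
state=p3 head=6 tape=bbaccc[_]ac   (p3,_)→(p0,_,left)
state=p0 head=5 tape=bbacc[c]_ac   (p0,c)→(p2,_,right)
state=p2 head=6 tape=bbacc_[_]ac   (p2,_)→(p4,b,right)
state=p4 head=7 tape=bbacc_b[a]c   (p4,a)→(p1,b,left)
state=p1 head=6 tape=bbacc_[b]bc   (p1,b)→(p0,c,right)
state=p0 head=7 tape=bbacc_c[b]c   (p0,b)→(p1,c,right)
state=p1 head=8 tape=bbacc_cc[c]   (p1,c)→(p3,a,left)
state=p3 head=7 tape=bbacc_c[c]a   (p3,c)→(p3,b,right)
state=p3 head=8 tape=bbacc_cb[a]   (p3,a)→(p2,c,left)
state=p2 head=7 tape=bbacc_c[b]c   (p2,b)→(p1,a,right)
state=p1 head=8 tape=bbacc_ca[c]   (p1,c)→(p3,a,left)
state=p3 head=7 tape=bbacc_c[a]a   (p3,a)→(p2,c,left)
state=p2 head=6 tape=bbacc_[c]ca   (p2,c)→(p2,a,right)
state=p2 head=7 tape=bbacc_a[c]a   (p2,c)→(p2,a,right)
state=p2 head=8 tape=bbacc_aa[a]   (p2,a)→(p4,c,left)
state=p4 head=7 tape=bbacc_a[a]c   (p4,a)→(p1,b,left)
state=p1 head=6 tape=bbacc_[a]bc
No transition is defined for (p1, a); M halts in state p1.

p1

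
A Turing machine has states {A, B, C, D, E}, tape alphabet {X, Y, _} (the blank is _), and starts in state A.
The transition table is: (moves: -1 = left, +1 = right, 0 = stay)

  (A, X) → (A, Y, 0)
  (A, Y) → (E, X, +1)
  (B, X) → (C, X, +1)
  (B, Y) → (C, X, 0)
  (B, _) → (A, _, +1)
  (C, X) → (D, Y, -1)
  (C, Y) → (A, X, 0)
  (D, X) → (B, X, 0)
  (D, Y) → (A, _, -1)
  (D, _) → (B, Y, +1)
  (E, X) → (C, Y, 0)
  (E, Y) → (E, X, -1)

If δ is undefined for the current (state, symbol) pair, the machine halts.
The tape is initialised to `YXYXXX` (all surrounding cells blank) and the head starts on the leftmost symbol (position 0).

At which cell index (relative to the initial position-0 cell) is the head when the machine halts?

A | [Y]XYXXX_   read Y → write X, move +1, go to E
E | X[X]YXXX_   read X → write Y, move 0, go to C
C | X[Y]YXXX_   read Y → write X, move 0, go to A
A | X[X]YXXX_   read X → write Y, move 0, go to A
A | X[Y]YXXX_   read Y → write X, move +1, go to E
E | XX[Y]XXX_   read Y → write X, move -1, go to E
E | X[X]XXXX_   read X → write Y, move 0, go to C
C | X[Y]XXXX_   read Y → write X, move 0, go to A
A | X[X]XXXX_   read X → write Y, move 0, go to A
A | X[Y]XXXX_   read Y → write X, move +1, go to E
E | XX[X]XXX_   read X → write Y, move 0, go to C
C | XX[Y]XXX_   read Y → write X, move 0, go to A
A | XX[X]XXX_   read X → write Y, move 0, go to A
A | XX[Y]XXX_   read Y → write X, move +1, go to E
E | XXX[X]XX_   read X → write Y, move 0, go to C
C | XXX[Y]XX_   read Y → write X, move 0, go to A
A | XXX[X]XX_   read X → write Y, move 0, go to A
A | XXX[Y]XX_   read Y → write X, move +1, go to E
E | XXXX[X]X_   read X → write Y, move 0, go to C
C | XXXX[Y]X_   read Y → write X, move 0, go to A
A | XXXX[X]X_   read X → write Y, move 0, go to A
A | XXXX[Y]X_   read Y → write X, move +1, go to E
E | XXXXX[X]_   read X → write Y, move 0, go to C
C | XXXXX[Y]_   read Y → write X, move 0, go to A
A | XXXXX[X]_   read X → write Y, move 0, go to A
A | XXXXX[Y]_   read Y → write X, move +1, go to E
E | XXXXXX[_]
At halt the head is at cell 6.

6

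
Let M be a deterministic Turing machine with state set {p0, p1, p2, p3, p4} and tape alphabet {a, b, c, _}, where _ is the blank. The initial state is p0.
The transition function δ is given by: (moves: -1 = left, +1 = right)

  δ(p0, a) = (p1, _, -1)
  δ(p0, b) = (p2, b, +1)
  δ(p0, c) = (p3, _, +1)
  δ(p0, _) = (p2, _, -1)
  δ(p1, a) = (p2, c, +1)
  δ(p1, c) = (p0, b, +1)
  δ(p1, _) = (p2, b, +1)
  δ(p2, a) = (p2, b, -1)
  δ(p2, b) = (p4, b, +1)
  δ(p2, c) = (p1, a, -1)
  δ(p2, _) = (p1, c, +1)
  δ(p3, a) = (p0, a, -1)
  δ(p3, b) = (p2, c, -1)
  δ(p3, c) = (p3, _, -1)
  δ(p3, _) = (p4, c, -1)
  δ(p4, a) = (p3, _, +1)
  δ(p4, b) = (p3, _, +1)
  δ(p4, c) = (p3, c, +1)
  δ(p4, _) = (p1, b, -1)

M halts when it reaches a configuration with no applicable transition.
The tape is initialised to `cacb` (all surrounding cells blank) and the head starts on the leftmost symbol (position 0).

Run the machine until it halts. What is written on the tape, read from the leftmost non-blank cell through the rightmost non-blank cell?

cbb_____b

state=p0 head=0 tape=_____[c]acb   (p0,c)→(p3,_,+1)
state=p3 head=1 tape=______[a]cb   (p3,a)→(p0,a,-1)
state=p0 head=0 tape=_____[_]acb   (p0,_)→(p2,_,-1)
state=p2 head=-1 tape=____[_]_acb   (p2,_)→(p1,c,+1)
state=p1 head=0 tape=____c[_]acb   (p1,_)→(p2,b,+1)
state=p2 head=1 tape=____cb[a]cb   (p2,a)→(p2,b,-1)
state=p2 head=0 tape=____c[b]bcb   (p2,b)→(p4,b,+1)
state=p4 head=1 tape=____cb[b]cb   (p4,b)→(p3,_,+1)
state=p3 head=2 tape=____cb_[c]b   (p3,c)→(p3,_,-1)
state=p3 head=1 tape=____cb[_]_b   (p3,_)→(p4,c,-1)
state=p4 head=0 tape=____c[b]c_b   (p4,b)→(p3,_,+1)
state=p3 head=1 tape=____c_[c]_b   (p3,c)→(p3,_,-1)
state=p3 head=0 tape=____c[_]__b   (p3,_)→(p4,c,-1)
state=p4 head=-1 tape=____[c]c__b   (p4,c)→(p3,c,+1)
state=p3 head=0 tape=____c[c]__b   (p3,c)→(p3,_,-1)
state=p3 head=-1 tape=____[c]___b   (p3,c)→(p3,_,-1)
state=p3 head=-2 tape=___[_]____b   (p3,_)→(p4,c,-1)
state=p4 head=-3 tape=__[_]c____b   (p4,_)→(p1,b,-1)
state=p1 head=-4 tape=_[_]bc____b   (p1,_)→(p2,b,+1)
state=p2 head=-3 tape=_b[b]c____b   (p2,b)→(p4,b,+1)
state=p4 head=-2 tape=_bb[c]____b   (p4,c)→(p3,c,+1)
state=p3 head=-1 tape=_bbc[_]___b   (p3,_)→(p4,c,-1)
state=p4 head=-2 tape=_bb[c]c___b   (p4,c)→(p3,c,+1)
state=p3 head=-1 tape=_bbc[c]___b   (p3,c)→(p3,_,-1)
state=p3 head=-2 tape=_bb[c]____b   (p3,c)→(p3,_,-1)
state=p3 head=-3 tape=_b[b]_____b   (p3,b)→(p2,c,-1)
state=p2 head=-4 tape=_[b]c_____b   (p2,b)→(p4,b,+1)
state=p4 head=-3 tape=_b[c]_____b   (p4,c)→(p3,c,+1)
state=p3 head=-2 tape=_bc[_]____b   (p3,_)→(p4,c,-1)
state=p4 head=-3 tape=_b[c]c____b   (p4,c)→(p3,c,+1)
state=p3 head=-2 tape=_bc[c]____b   (p3,c)→(p3,_,-1)
state=p3 head=-3 tape=_b[c]_____b   (p3,c)→(p3,_,-1)
state=p3 head=-4 tape=_[b]______b   (p3,b)→(p2,c,-1)
state=p2 head=-5 tape=[_]c______b   (p2,_)→(p1,c,+1)
state=p1 head=-4 tape=c[c]______b   (p1,c)→(p0,b,+1)
state=p0 head=-3 tape=cb[_]_____b   (p0,_)→(p2,_,-1)
state=p2 head=-4 tape=c[b]______b   (p2,b)→(p4,b,+1)
state=p4 head=-3 tape=cb[_]_____b   (p4,_)→(p1,b,-1)
state=p1 head=-4 tape=c[b]b_____b
The non-blank tape span at halt is cbb_____b.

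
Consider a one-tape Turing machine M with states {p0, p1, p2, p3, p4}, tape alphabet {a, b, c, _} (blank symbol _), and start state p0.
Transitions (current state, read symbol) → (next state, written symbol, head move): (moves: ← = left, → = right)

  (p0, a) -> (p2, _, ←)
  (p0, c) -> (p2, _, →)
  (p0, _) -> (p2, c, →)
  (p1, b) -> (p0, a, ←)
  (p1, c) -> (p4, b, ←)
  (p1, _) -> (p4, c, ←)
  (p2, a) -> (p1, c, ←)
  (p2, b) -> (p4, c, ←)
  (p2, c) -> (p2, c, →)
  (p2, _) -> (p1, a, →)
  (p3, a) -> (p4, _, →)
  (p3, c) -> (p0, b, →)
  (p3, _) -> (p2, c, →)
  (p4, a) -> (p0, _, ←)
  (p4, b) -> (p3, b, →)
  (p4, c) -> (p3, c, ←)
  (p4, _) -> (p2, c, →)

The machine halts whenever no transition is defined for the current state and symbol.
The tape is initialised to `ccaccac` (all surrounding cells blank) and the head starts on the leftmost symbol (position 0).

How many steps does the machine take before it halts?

p0 | _[c]caccac__   read c → write _, move →, go to p2
p2 | __[c]accac__   read c → write c, move →, go to p2
p2 | __c[a]ccac__   read a → write c, move ←, go to p1
p1 | __[c]cccac__   read c → write b, move ←, go to p4
p4 | _[_]bcccac__   read _ → write c, move →, go to p2
p2 | _c[b]cccac__   read b → write c, move ←, go to p4
p4 | _[c]ccccac__   read c → write c, move ←, go to p3
p3 | [_]cccccac__   read _ → write c, move →, go to p2
p2 | c[c]ccccac__   read c → write c, move →, go to p2
p2 | cc[c]cccac__   read c → write c, move →, go to p2
p2 | ccc[c]ccac__   read c → write c, move →, go to p2
p2 | cccc[c]cac__   read c → write c, move →, go to p2
p2 | ccccc[c]ac__   read c → write c, move →, go to p2
p2 | cccccc[a]c__   read a → write c, move ←, go to p1
p1 | ccccc[c]cc__   read c → write b, move ←, go to p4
p4 | cccc[c]bcc__   read c → write c, move ←, go to p3
p3 | ccc[c]cbcc__   read c → write b, move →, go to p0
p0 | cccb[c]bcc__   read c → write _, move →, go to p2
p2 | cccb_[b]cc__   read b → write c, move ←, go to p4
p4 | cccb[_]ccc__   read _ → write c, move →, go to p2
p2 | cccbc[c]cc__   read c → write c, move →, go to p2
p2 | cccbcc[c]c__   read c → write c, move →, go to p2
p2 | cccbccc[c]__   read c → write c, move →, go to p2
p2 | cccbcccc[_]_   read _ → write a, move →, go to p1
p1 | cccbcccca[_]   read _ → write c, move ←, go to p4
p4 | cccbcccc[a]c   read a → write _, move ←, go to p0
p0 | cccbccc[c]_c   read c → write _, move →, go to p2
p2 | cccbccc_[_]c   read _ → write a, move →, go to p1
p1 | cccbccc_a[c]   read c → write b, move ←, go to p4
p4 | cccbccc_[a]b   read a → write _, move ←, go to p0
p0 | cccbccc[_]_b   read _ → write c, move →, go to p2
p2 | cccbcccc[_]b   read _ → write a, move →, go to p1
p1 | cccbcccca[b]   read b → write a, move ←, go to p0
p0 | cccbcccc[a]a   read a → write _, move ←, go to p2
p2 | cccbccc[c]_a   read c → write c, move →, go to p2
p2 | cccbcccc[_]a   read _ → write a, move →, go to p1
p1 | cccbcccca[a]
M halts after 36 transitions.

36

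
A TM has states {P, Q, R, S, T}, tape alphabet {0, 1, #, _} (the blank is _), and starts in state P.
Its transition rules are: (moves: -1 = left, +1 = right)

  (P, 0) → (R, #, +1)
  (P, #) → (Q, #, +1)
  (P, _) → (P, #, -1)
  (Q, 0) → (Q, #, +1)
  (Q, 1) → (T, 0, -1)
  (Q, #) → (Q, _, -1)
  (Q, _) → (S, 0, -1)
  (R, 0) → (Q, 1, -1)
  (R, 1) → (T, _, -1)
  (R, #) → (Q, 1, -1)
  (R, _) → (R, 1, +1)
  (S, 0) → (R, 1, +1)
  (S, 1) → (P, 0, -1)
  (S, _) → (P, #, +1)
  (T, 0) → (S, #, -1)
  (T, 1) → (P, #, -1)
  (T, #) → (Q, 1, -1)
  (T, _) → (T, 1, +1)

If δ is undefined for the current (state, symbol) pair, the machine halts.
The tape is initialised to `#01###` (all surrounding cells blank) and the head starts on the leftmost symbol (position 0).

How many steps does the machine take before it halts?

25

state=P head=0 tape=____[#]01###   (P,#)→(Q,#,+1)
state=Q head=1 tape=____#[0]1###   (Q,0)→(Q,#,+1)
state=Q head=2 tape=____##[1]###   (Q,1)→(T,0,-1)
state=T head=1 tape=____#[#]0###   (T,#)→(Q,1,-1)
state=Q head=0 tape=____[#]10###   (Q,#)→(Q,_,-1)
state=Q head=-1 tape=___[_]_10###   (Q,_)→(S,0,-1)
state=S head=-2 tape=__[_]0_10###   (S,_)→(P,#,+1)
state=P head=-1 tape=__#[0]_10###   (P,0)→(R,#,+1)
state=R head=0 tape=__##[_]10###   (R,_)→(R,1,+1)
state=R head=1 tape=__##1[1]0###   (R,1)→(T,_,-1)
state=T head=0 tape=__##[1]_0###   (T,1)→(P,#,-1)
state=P head=-1 tape=__#[#]#_0###   (P,#)→(Q,#,+1)
state=Q head=0 tape=__##[#]_0###   (Q,#)→(Q,_,-1)
state=Q head=-1 tape=__#[#]__0###   (Q,#)→(Q,_,-1)
state=Q head=-2 tape=__[#]___0###   (Q,#)→(Q,_,-1)
state=Q head=-3 tape=_[_]____0###   (Q,_)→(S,0,-1)
state=S head=-4 tape=[_]0____0###   (S,_)→(P,#,+1)
state=P head=-3 tape=#[0]____0###   (P,0)→(R,#,+1)
state=R head=-2 tape=##[_]___0###   (R,_)→(R,1,+1)
state=R head=-1 tape=##1[_]__0###   (R,_)→(R,1,+1)
state=R head=0 tape=##11[_]_0###   (R,_)→(R,1,+1)
state=R head=1 tape=##111[_]0###   (R,_)→(R,1,+1)
state=R head=2 tape=##1111[0]###   (R,0)→(Q,1,-1)
state=Q head=1 tape=##111[1]1###   (Q,1)→(T,0,-1)
state=T head=0 tape=##11[1]01###   (T,1)→(P,#,-1)
state=P head=-1 tape=##1[1]#01###
M halts after 25 transitions.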